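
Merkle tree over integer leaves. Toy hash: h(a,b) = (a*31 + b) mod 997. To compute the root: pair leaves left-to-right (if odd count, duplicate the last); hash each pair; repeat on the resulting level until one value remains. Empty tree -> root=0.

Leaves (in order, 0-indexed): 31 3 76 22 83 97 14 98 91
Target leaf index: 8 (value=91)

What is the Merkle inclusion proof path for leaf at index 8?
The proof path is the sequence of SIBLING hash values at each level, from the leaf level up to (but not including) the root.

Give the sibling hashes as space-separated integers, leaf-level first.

L0 (leaves): [31, 3, 76, 22, 83, 97, 14, 98, 91], target index=8
L1: h(31,3)=(31*31+3)%997=964 [pair 0] h(76,22)=(76*31+22)%997=384 [pair 1] h(83,97)=(83*31+97)%997=676 [pair 2] h(14,98)=(14*31+98)%997=532 [pair 3] h(91,91)=(91*31+91)%997=918 [pair 4] -> [964, 384, 676, 532, 918]
  Sibling for proof at L0: 91
L2: h(964,384)=(964*31+384)%997=358 [pair 0] h(676,532)=(676*31+532)%997=551 [pair 1] h(918,918)=(918*31+918)%997=463 [pair 2] -> [358, 551, 463]
  Sibling for proof at L1: 918
L3: h(358,551)=(358*31+551)%997=682 [pair 0] h(463,463)=(463*31+463)%997=858 [pair 1] -> [682, 858]
  Sibling for proof at L2: 463
L4: h(682,858)=(682*31+858)%997=66 [pair 0] -> [66]
  Sibling for proof at L3: 682
Root: 66
Proof path (sibling hashes from leaf to root): [91, 918, 463, 682]

Answer: 91 918 463 682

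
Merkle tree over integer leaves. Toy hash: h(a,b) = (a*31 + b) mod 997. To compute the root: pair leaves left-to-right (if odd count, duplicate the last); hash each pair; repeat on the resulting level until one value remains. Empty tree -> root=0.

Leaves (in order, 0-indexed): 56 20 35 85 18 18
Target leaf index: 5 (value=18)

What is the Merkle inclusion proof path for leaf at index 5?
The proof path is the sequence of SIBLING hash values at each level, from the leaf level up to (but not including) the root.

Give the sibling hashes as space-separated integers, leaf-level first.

L0 (leaves): [56, 20, 35, 85, 18, 18], target index=5
L1: h(56,20)=(56*31+20)%997=759 [pair 0] h(35,85)=(35*31+85)%997=173 [pair 1] h(18,18)=(18*31+18)%997=576 [pair 2] -> [759, 173, 576]
  Sibling for proof at L0: 18
L2: h(759,173)=(759*31+173)%997=771 [pair 0] h(576,576)=(576*31+576)%997=486 [pair 1] -> [771, 486]
  Sibling for proof at L1: 576
L3: h(771,486)=(771*31+486)%997=459 [pair 0] -> [459]
  Sibling for proof at L2: 771
Root: 459
Proof path (sibling hashes from leaf to root): [18, 576, 771]

Answer: 18 576 771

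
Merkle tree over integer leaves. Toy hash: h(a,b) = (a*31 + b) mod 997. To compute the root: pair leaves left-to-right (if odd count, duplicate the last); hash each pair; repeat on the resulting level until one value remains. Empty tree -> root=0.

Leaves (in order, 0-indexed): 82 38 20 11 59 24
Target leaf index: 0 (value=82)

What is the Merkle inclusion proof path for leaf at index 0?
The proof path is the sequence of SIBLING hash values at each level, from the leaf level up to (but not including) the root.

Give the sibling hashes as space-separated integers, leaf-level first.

L0 (leaves): [82, 38, 20, 11, 59, 24], target index=0
L1: h(82,38)=(82*31+38)%997=586 [pair 0] h(20,11)=(20*31+11)%997=631 [pair 1] h(59,24)=(59*31+24)%997=856 [pair 2] -> [586, 631, 856]
  Sibling for proof at L0: 38
L2: h(586,631)=(586*31+631)%997=851 [pair 0] h(856,856)=(856*31+856)%997=473 [pair 1] -> [851, 473]
  Sibling for proof at L1: 631
L3: h(851,473)=(851*31+473)%997=932 [pair 0] -> [932]
  Sibling for proof at L2: 473
Root: 932
Proof path (sibling hashes from leaf to root): [38, 631, 473]

Answer: 38 631 473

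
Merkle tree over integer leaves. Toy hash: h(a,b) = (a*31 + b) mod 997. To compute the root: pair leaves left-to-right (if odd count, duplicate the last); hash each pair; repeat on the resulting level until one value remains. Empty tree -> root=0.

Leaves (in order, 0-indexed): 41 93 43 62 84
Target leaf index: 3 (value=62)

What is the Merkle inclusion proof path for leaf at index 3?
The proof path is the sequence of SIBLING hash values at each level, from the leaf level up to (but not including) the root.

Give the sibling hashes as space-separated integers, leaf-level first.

L0 (leaves): [41, 93, 43, 62, 84], target index=3
L1: h(41,93)=(41*31+93)%997=367 [pair 0] h(43,62)=(43*31+62)%997=398 [pair 1] h(84,84)=(84*31+84)%997=694 [pair 2] -> [367, 398, 694]
  Sibling for proof at L0: 43
L2: h(367,398)=(367*31+398)%997=808 [pair 0] h(694,694)=(694*31+694)%997=274 [pair 1] -> [808, 274]
  Sibling for proof at L1: 367
L3: h(808,274)=(808*31+274)%997=397 [pair 0] -> [397]
  Sibling for proof at L2: 274
Root: 397
Proof path (sibling hashes from leaf to root): [43, 367, 274]

Answer: 43 367 274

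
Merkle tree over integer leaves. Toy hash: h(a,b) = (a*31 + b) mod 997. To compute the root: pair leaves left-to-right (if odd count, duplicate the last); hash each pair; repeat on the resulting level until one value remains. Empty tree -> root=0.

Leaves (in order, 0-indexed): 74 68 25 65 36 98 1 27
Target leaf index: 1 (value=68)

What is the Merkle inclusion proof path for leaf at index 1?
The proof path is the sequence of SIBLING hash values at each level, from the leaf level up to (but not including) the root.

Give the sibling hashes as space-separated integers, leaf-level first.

L0 (leaves): [74, 68, 25, 65, 36, 98, 1, 27], target index=1
L1: h(74,68)=(74*31+68)%997=368 [pair 0] h(25,65)=(25*31+65)%997=840 [pair 1] h(36,98)=(36*31+98)%997=217 [pair 2] h(1,27)=(1*31+27)%997=58 [pair 3] -> [368, 840, 217, 58]
  Sibling for proof at L0: 74
L2: h(368,840)=(368*31+840)%997=284 [pair 0] h(217,58)=(217*31+58)%997=803 [pair 1] -> [284, 803]
  Sibling for proof at L1: 840
L3: h(284,803)=(284*31+803)%997=634 [pair 0] -> [634]
  Sibling for proof at L2: 803
Root: 634
Proof path (sibling hashes from leaf to root): [74, 840, 803]

Answer: 74 840 803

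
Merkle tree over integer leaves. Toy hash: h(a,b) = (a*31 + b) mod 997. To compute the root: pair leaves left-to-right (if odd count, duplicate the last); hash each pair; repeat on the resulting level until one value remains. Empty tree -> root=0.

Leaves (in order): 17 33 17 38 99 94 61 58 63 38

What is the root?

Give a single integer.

L0: [17, 33, 17, 38, 99, 94, 61, 58, 63, 38]
L1: h(17,33)=(17*31+33)%997=560 h(17,38)=(17*31+38)%997=565 h(99,94)=(99*31+94)%997=172 h(61,58)=(61*31+58)%997=952 h(63,38)=(63*31+38)%997=994 -> [560, 565, 172, 952, 994]
L2: h(560,565)=(560*31+565)%997=976 h(172,952)=(172*31+952)%997=302 h(994,994)=(994*31+994)%997=901 -> [976, 302, 901]
L3: h(976,302)=(976*31+302)%997=648 h(901,901)=(901*31+901)%997=916 -> [648, 916]
L4: h(648,916)=(648*31+916)%997=67 -> [67]

Answer: 67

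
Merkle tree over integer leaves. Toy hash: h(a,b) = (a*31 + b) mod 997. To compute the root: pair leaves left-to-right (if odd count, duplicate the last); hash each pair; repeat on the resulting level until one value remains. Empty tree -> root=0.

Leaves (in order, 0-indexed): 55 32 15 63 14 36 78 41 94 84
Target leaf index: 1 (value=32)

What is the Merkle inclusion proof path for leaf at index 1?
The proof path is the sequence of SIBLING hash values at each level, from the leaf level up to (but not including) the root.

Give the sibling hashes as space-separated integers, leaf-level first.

L0 (leaves): [55, 32, 15, 63, 14, 36, 78, 41, 94, 84], target index=1
L1: h(55,32)=(55*31+32)%997=740 [pair 0] h(15,63)=(15*31+63)%997=528 [pair 1] h(14,36)=(14*31+36)%997=470 [pair 2] h(78,41)=(78*31+41)%997=465 [pair 3] h(94,84)=(94*31+84)%997=7 [pair 4] -> [740, 528, 470, 465, 7]
  Sibling for proof at L0: 55
L2: h(740,528)=(740*31+528)%997=537 [pair 0] h(470,465)=(470*31+465)%997=80 [pair 1] h(7,7)=(7*31+7)%997=224 [pair 2] -> [537, 80, 224]
  Sibling for proof at L1: 528
L3: h(537,80)=(537*31+80)%997=775 [pair 0] h(224,224)=(224*31+224)%997=189 [pair 1] -> [775, 189]
  Sibling for proof at L2: 80
L4: h(775,189)=(775*31+189)%997=286 [pair 0] -> [286]
  Sibling for proof at L3: 189
Root: 286
Proof path (sibling hashes from leaf to root): [55, 528, 80, 189]

Answer: 55 528 80 189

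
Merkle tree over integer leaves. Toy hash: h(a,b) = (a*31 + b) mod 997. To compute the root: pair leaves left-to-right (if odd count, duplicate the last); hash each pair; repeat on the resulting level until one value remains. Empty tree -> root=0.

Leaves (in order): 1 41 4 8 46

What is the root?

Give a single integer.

L0: [1, 41, 4, 8, 46]
L1: h(1,41)=(1*31+41)%997=72 h(4,8)=(4*31+8)%997=132 h(46,46)=(46*31+46)%997=475 -> [72, 132, 475]
L2: h(72,132)=(72*31+132)%997=370 h(475,475)=(475*31+475)%997=245 -> [370, 245]
L3: h(370,245)=(370*31+245)%997=748 -> [748]

Answer: 748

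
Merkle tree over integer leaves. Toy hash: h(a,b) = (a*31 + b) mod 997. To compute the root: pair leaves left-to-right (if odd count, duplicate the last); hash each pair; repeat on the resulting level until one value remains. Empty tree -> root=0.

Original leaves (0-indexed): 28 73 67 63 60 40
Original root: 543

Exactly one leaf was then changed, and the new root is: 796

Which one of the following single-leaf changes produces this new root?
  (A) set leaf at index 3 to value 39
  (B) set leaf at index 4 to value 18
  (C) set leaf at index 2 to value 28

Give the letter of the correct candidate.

Answer: A

Derivation:
Original leaves: [28, 73, 67, 63, 60, 40]
Target new root: 796
Try each candidate change and compute the resulting root:
Candidate A: set leaf[3] = 39 -> leaves = [28, 73, 67, 39, 60, 40]
  L0: [28, 73, 67, 39, 60, 40]
  L1: h(28,73)=(28*31+73)%997=941 h(67,39)=(67*31+39)%997=122 h(60,40)=(60*31+40)%997=903 -> [941, 122, 903]
  L2: h(941,122)=(941*31+122)%997=380 h(903,903)=(903*31+903)%997=980 -> [380, 980]
  L3: h(380,980)=(380*31+980)%997=796 -> [796]
  root = 796 == target 796  ** MATCH **
Candidate B: set leaf[4] = 18 -> leaves = [28, 73, 67, 63, 18, 40]
  L0: [28, 73, 67, 63, 18, 40]
  L1: h(28,73)=(28*31+73)%997=941 h(67,63)=(67*31+63)%997=146 h(18,40)=(18*31+40)%997=598 -> [941, 146, 598]
  L2: h(941,146)=(941*31+146)%997=404 h(598,598)=(598*31+598)%997=193 -> [404, 193]
  L3: h(404,193)=(404*31+193)%997=753 -> [753]
  root = 753 != target 796
Candidate C: set leaf[2] = 28 -> leaves = [28, 73, 28, 63, 60, 40]
  L0: [28, 73, 28, 63, 60, 40]
  L1: h(28,73)=(28*31+73)%997=941 h(28,63)=(28*31+63)%997=931 h(60,40)=(60*31+40)%997=903 -> [941, 931, 903]
  L2: h(941,931)=(941*31+931)%997=192 h(903,903)=(903*31+903)%997=980 -> [192, 980]
  L3: h(192,980)=(192*31+980)%997=950 -> [950]
  root = 950 != target 796
Candidate A produces the target root.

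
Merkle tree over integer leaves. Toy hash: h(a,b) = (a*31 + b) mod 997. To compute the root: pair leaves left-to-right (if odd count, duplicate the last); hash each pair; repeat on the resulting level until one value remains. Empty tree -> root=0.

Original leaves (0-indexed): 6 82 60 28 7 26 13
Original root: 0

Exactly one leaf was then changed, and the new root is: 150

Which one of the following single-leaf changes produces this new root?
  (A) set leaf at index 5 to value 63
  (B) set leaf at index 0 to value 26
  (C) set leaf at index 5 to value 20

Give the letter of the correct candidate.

Original leaves: [6, 82, 60, 28, 7, 26, 13]
Target new root: 150
Try each candidate change and compute the resulting root:
Candidate A: set leaf[5] = 63 -> leaves = [6, 82, 60, 28, 7, 63, 13]
  L0: [6, 82, 60, 28, 7, 63, 13]
  L1: h(6,82)=(6*31+82)%997=268 h(60,28)=(60*31+28)%997=891 h(7,63)=(7*31+63)%997=280 h(13,13)=(13*31+13)%997=416 -> [268, 891, 280, 416]
  L2: h(268,891)=(268*31+891)%997=226 h(280,416)=(280*31+416)%997=123 -> [226, 123]
  L3: h(226,123)=(226*31+123)%997=150 -> [150]
  root = 150 == target 150  ** MATCH **
Candidate B: set leaf[0] = 26 -> leaves = [26, 82, 60, 28, 7, 26, 13]
  L0: [26, 82, 60, 28, 7, 26, 13]
  L1: h(26,82)=(26*31+82)%997=888 h(60,28)=(60*31+28)%997=891 h(7,26)=(7*31+26)%997=243 h(13,13)=(13*31+13)%997=416 -> [888, 891, 243, 416]
  L2: h(888,891)=(888*31+891)%997=503 h(243,416)=(243*31+416)%997=970 -> [503, 970]
  L3: h(503,970)=(503*31+970)%997=611 -> [611]
  root = 611 != target 150
Candidate C: set leaf[5] = 20 -> leaves = [6, 82, 60, 28, 7, 20, 13]
  L0: [6, 82, 60, 28, 7, 20, 13]
  L1: h(6,82)=(6*31+82)%997=268 h(60,28)=(60*31+28)%997=891 h(7,20)=(7*31+20)%997=237 h(13,13)=(13*31+13)%997=416 -> [268, 891, 237, 416]
  L2: h(268,891)=(268*31+891)%997=226 h(237,416)=(237*31+416)%997=784 -> [226, 784]
  L3: h(226,784)=(226*31+784)%997=811 -> [811]
  root = 811 != target 150
Candidate A produces the target root.

Answer: A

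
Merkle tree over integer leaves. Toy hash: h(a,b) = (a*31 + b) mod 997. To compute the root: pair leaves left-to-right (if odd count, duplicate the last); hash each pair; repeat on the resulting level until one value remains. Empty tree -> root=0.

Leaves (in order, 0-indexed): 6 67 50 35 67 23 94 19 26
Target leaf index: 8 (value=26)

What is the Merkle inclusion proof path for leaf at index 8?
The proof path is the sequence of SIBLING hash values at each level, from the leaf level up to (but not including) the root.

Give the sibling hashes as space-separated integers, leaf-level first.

Answer: 26 832 702 384

Derivation:
L0 (leaves): [6, 67, 50, 35, 67, 23, 94, 19, 26], target index=8
L1: h(6,67)=(6*31+67)%997=253 [pair 0] h(50,35)=(50*31+35)%997=588 [pair 1] h(67,23)=(67*31+23)%997=106 [pair 2] h(94,19)=(94*31+19)%997=939 [pair 3] h(26,26)=(26*31+26)%997=832 [pair 4] -> [253, 588, 106, 939, 832]
  Sibling for proof at L0: 26
L2: h(253,588)=(253*31+588)%997=455 [pair 0] h(106,939)=(106*31+939)%997=237 [pair 1] h(832,832)=(832*31+832)%997=702 [pair 2] -> [455, 237, 702]
  Sibling for proof at L1: 832
L3: h(455,237)=(455*31+237)%997=384 [pair 0] h(702,702)=(702*31+702)%997=530 [pair 1] -> [384, 530]
  Sibling for proof at L2: 702
L4: h(384,530)=(384*31+530)%997=470 [pair 0] -> [470]
  Sibling for proof at L3: 384
Root: 470
Proof path (sibling hashes from leaf to root): [26, 832, 702, 384]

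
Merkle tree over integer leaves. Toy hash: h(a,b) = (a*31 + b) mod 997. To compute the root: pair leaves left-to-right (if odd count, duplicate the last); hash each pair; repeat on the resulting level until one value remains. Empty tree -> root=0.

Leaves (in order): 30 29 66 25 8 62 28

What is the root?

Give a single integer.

Answer: 303

Derivation:
L0: [30, 29, 66, 25, 8, 62, 28]
L1: h(30,29)=(30*31+29)%997=959 h(66,25)=(66*31+25)%997=77 h(8,62)=(8*31+62)%997=310 h(28,28)=(28*31+28)%997=896 -> [959, 77, 310, 896]
L2: h(959,77)=(959*31+77)%997=893 h(310,896)=(310*31+896)%997=536 -> [893, 536]
L3: h(893,536)=(893*31+536)%997=303 -> [303]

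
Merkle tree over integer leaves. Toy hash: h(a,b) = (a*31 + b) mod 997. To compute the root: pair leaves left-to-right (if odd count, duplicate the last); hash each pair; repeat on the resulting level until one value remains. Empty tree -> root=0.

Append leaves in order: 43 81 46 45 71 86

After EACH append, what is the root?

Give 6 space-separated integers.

After append 43 (leaves=[43]):
  L0: [43]
  root=43
After append 81 (leaves=[43, 81]):
  L0: [43, 81]
  L1: h(43,81)=(43*31+81)%997=417 -> [417]
  root=417
After append 46 (leaves=[43, 81, 46]):
  L0: [43, 81, 46]
  L1: h(43,81)=(43*31+81)%997=417 h(46,46)=(46*31+46)%997=475 -> [417, 475]
  L2: h(417,475)=(417*31+475)%997=441 -> [441]
  root=441
After append 45 (leaves=[43, 81, 46, 45]):
  L0: [43, 81, 46, 45]
  L1: h(43,81)=(43*31+81)%997=417 h(46,45)=(46*31+45)%997=474 -> [417, 474]
  L2: h(417,474)=(417*31+474)%997=440 -> [440]
  root=440
After append 71 (leaves=[43, 81, 46, 45, 71]):
  L0: [43, 81, 46, 45, 71]
  L1: h(43,81)=(43*31+81)%997=417 h(46,45)=(46*31+45)%997=474 h(71,71)=(71*31+71)%997=278 -> [417, 474, 278]
  L2: h(417,474)=(417*31+474)%997=440 h(278,278)=(278*31+278)%997=920 -> [440, 920]
  L3: h(440,920)=(440*31+920)%997=602 -> [602]
  root=602
After append 86 (leaves=[43, 81, 46, 45, 71, 86]):
  L0: [43, 81, 46, 45, 71, 86]
  L1: h(43,81)=(43*31+81)%997=417 h(46,45)=(46*31+45)%997=474 h(71,86)=(71*31+86)%997=293 -> [417, 474, 293]
  L2: h(417,474)=(417*31+474)%997=440 h(293,293)=(293*31+293)%997=403 -> [440, 403]
  L3: h(440,403)=(440*31+403)%997=85 -> [85]
  root=85

Answer: 43 417 441 440 602 85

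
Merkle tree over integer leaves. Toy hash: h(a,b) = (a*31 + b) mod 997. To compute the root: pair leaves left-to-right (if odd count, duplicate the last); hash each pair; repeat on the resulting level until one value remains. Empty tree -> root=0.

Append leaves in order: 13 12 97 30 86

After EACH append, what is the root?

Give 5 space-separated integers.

Answer: 13 415 17 947 772

Derivation:
After append 13 (leaves=[13]):
  L0: [13]
  root=13
After append 12 (leaves=[13, 12]):
  L0: [13, 12]
  L1: h(13,12)=(13*31+12)%997=415 -> [415]
  root=415
After append 97 (leaves=[13, 12, 97]):
  L0: [13, 12, 97]
  L1: h(13,12)=(13*31+12)%997=415 h(97,97)=(97*31+97)%997=113 -> [415, 113]
  L2: h(415,113)=(415*31+113)%997=17 -> [17]
  root=17
After append 30 (leaves=[13, 12, 97, 30]):
  L0: [13, 12, 97, 30]
  L1: h(13,12)=(13*31+12)%997=415 h(97,30)=(97*31+30)%997=46 -> [415, 46]
  L2: h(415,46)=(415*31+46)%997=947 -> [947]
  root=947
After append 86 (leaves=[13, 12, 97, 30, 86]):
  L0: [13, 12, 97, 30, 86]
  L1: h(13,12)=(13*31+12)%997=415 h(97,30)=(97*31+30)%997=46 h(86,86)=(86*31+86)%997=758 -> [415, 46, 758]
  L2: h(415,46)=(415*31+46)%997=947 h(758,758)=(758*31+758)%997=328 -> [947, 328]
  L3: h(947,328)=(947*31+328)%997=772 -> [772]
  root=772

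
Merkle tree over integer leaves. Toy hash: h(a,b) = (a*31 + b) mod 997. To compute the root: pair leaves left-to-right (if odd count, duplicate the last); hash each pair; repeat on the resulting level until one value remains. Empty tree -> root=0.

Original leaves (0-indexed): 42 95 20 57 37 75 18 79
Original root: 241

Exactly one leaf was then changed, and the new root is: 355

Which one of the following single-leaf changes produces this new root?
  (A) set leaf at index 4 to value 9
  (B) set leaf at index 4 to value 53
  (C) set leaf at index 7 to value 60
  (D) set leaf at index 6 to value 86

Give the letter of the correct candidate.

Original leaves: [42, 95, 20, 57, 37, 75, 18, 79]
Target new root: 355
Try each candidate change and compute the resulting root:
Candidate A: set leaf[4] = 9 -> leaves = [42, 95, 20, 57, 9, 75, 18, 79]
  L0: [42, 95, 20, 57, 9, 75, 18, 79]
  L1: h(42,95)=(42*31+95)%997=400 h(20,57)=(20*31+57)%997=677 h(9,75)=(9*31+75)%997=354 h(18,79)=(18*31+79)%997=637 -> [400, 677, 354, 637]
  L2: h(400,677)=(400*31+677)%997=116 h(354,637)=(354*31+637)%997=644 -> [116, 644]
  L3: h(116,644)=(116*31+644)%997=252 -> [252]
  root = 252 != target 355
Candidate B: set leaf[4] = 53 -> leaves = [42, 95, 20, 57, 53, 75, 18, 79]
  L0: [42, 95, 20, 57, 53, 75, 18, 79]
  L1: h(42,95)=(42*31+95)%997=400 h(20,57)=(20*31+57)%997=677 h(53,75)=(53*31+75)%997=721 h(18,79)=(18*31+79)%997=637 -> [400, 677, 721, 637]
  L2: h(400,677)=(400*31+677)%997=116 h(721,637)=(721*31+637)%997=57 -> [116, 57]
  L3: h(116,57)=(116*31+57)%997=662 -> [662]
  root = 662 != target 355
Candidate C: set leaf[7] = 60 -> leaves = [42, 95, 20, 57, 37, 75, 18, 60]
  L0: [42, 95, 20, 57, 37, 75, 18, 60]
  L1: h(42,95)=(42*31+95)%997=400 h(20,57)=(20*31+57)%997=677 h(37,75)=(37*31+75)%997=225 h(18,60)=(18*31+60)%997=618 -> [400, 677, 225, 618]
  L2: h(400,677)=(400*31+677)%997=116 h(225,618)=(225*31+618)%997=614 -> [116, 614]
  L3: h(116,614)=(116*31+614)%997=222 -> [222]
  root = 222 != target 355
Candidate D: set leaf[6] = 86 -> leaves = [42, 95, 20, 57, 37, 75, 86, 79]
  L0: [42, 95, 20, 57, 37, 75, 86, 79]
  L1: h(42,95)=(42*31+95)%997=400 h(20,57)=(20*31+57)%997=677 h(37,75)=(37*31+75)%997=225 h(86,79)=(86*31+79)%997=751 -> [400, 677, 225, 751]
  L2: h(400,677)=(400*31+677)%997=116 h(225,751)=(225*31+751)%997=747 -> [116, 747]
  L3: h(116,747)=(116*31+747)%997=355 -> [355]
  root = 355 == target 355  ** MATCH **
Candidate D produces the target root.

Answer: D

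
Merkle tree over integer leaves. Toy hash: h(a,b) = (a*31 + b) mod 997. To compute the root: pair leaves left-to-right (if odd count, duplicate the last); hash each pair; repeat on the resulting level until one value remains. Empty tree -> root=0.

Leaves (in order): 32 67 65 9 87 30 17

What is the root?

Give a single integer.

Answer: 31

Derivation:
L0: [32, 67, 65, 9, 87, 30, 17]
L1: h(32,67)=(32*31+67)%997=62 h(65,9)=(65*31+9)%997=30 h(87,30)=(87*31+30)%997=733 h(17,17)=(17*31+17)%997=544 -> [62, 30, 733, 544]
L2: h(62,30)=(62*31+30)%997=955 h(733,544)=(733*31+544)%997=336 -> [955, 336]
L3: h(955,336)=(955*31+336)%997=31 -> [31]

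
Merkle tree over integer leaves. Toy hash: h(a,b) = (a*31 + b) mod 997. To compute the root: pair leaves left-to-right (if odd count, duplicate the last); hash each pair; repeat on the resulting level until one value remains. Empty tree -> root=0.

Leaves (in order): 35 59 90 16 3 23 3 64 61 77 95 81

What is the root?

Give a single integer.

L0: [35, 59, 90, 16, 3, 23, 3, 64, 61, 77, 95, 81]
L1: h(35,59)=(35*31+59)%997=147 h(90,16)=(90*31+16)%997=812 h(3,23)=(3*31+23)%997=116 h(3,64)=(3*31+64)%997=157 h(61,77)=(61*31+77)%997=971 h(95,81)=(95*31+81)%997=35 -> [147, 812, 116, 157, 971, 35]
L2: h(147,812)=(147*31+812)%997=384 h(116,157)=(116*31+157)%997=762 h(971,35)=(971*31+35)%997=226 -> [384, 762, 226]
L3: h(384,762)=(384*31+762)%997=702 h(226,226)=(226*31+226)%997=253 -> [702, 253]
L4: h(702,253)=(702*31+253)%997=81 -> [81]

Answer: 81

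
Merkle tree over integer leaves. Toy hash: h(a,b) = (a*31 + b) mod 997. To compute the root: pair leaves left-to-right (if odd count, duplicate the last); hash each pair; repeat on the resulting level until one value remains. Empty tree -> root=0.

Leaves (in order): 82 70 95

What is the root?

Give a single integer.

L0: [82, 70, 95]
L1: h(82,70)=(82*31+70)%997=618 h(95,95)=(95*31+95)%997=49 -> [618, 49]
L2: h(618,49)=(618*31+49)%997=264 -> [264]

Answer: 264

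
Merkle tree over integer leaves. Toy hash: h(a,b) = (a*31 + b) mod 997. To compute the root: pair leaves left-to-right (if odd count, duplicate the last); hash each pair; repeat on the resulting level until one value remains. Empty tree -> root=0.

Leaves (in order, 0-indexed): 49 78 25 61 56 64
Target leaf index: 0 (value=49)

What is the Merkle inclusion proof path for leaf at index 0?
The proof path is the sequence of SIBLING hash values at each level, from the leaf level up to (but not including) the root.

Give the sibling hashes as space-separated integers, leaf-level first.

L0 (leaves): [49, 78, 25, 61, 56, 64], target index=0
L1: h(49,78)=(49*31+78)%997=600 [pair 0] h(25,61)=(25*31+61)%997=836 [pair 1] h(56,64)=(56*31+64)%997=803 [pair 2] -> [600, 836, 803]
  Sibling for proof at L0: 78
L2: h(600,836)=(600*31+836)%997=493 [pair 0] h(803,803)=(803*31+803)%997=771 [pair 1] -> [493, 771]
  Sibling for proof at L1: 836
L3: h(493,771)=(493*31+771)%997=102 [pair 0] -> [102]
  Sibling for proof at L2: 771
Root: 102
Proof path (sibling hashes from leaf to root): [78, 836, 771]

Answer: 78 836 771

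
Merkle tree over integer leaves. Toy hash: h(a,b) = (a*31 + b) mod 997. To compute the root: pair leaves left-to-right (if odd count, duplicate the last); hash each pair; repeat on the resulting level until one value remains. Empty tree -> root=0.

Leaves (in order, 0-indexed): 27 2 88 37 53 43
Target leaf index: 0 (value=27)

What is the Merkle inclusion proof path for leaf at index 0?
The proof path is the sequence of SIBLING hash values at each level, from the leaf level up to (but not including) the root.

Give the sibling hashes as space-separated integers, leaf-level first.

Answer: 2 771 114

Derivation:
L0 (leaves): [27, 2, 88, 37, 53, 43], target index=0
L1: h(27,2)=(27*31+2)%997=839 [pair 0] h(88,37)=(88*31+37)%997=771 [pair 1] h(53,43)=(53*31+43)%997=689 [pair 2] -> [839, 771, 689]
  Sibling for proof at L0: 2
L2: h(839,771)=(839*31+771)%997=858 [pair 0] h(689,689)=(689*31+689)%997=114 [pair 1] -> [858, 114]
  Sibling for proof at L1: 771
L3: h(858,114)=(858*31+114)%997=790 [pair 0] -> [790]
  Sibling for proof at L2: 114
Root: 790
Proof path (sibling hashes from leaf to root): [2, 771, 114]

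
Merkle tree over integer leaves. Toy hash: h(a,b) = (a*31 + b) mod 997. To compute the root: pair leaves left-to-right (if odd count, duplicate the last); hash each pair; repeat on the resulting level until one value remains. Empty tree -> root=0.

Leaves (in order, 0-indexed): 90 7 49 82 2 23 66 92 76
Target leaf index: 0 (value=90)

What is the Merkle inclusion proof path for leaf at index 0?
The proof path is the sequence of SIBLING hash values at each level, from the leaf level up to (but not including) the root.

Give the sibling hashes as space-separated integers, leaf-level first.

Answer: 7 604 785 859

Derivation:
L0 (leaves): [90, 7, 49, 82, 2, 23, 66, 92, 76], target index=0
L1: h(90,7)=(90*31+7)%997=803 [pair 0] h(49,82)=(49*31+82)%997=604 [pair 1] h(2,23)=(2*31+23)%997=85 [pair 2] h(66,92)=(66*31+92)%997=144 [pair 3] h(76,76)=(76*31+76)%997=438 [pair 4] -> [803, 604, 85, 144, 438]
  Sibling for proof at L0: 7
L2: h(803,604)=(803*31+604)%997=572 [pair 0] h(85,144)=(85*31+144)%997=785 [pair 1] h(438,438)=(438*31+438)%997=58 [pair 2] -> [572, 785, 58]
  Sibling for proof at L1: 604
L3: h(572,785)=(572*31+785)%997=571 [pair 0] h(58,58)=(58*31+58)%997=859 [pair 1] -> [571, 859]
  Sibling for proof at L2: 785
L4: h(571,859)=(571*31+859)%997=614 [pair 0] -> [614]
  Sibling for proof at L3: 859
Root: 614
Proof path (sibling hashes from leaf to root): [7, 604, 785, 859]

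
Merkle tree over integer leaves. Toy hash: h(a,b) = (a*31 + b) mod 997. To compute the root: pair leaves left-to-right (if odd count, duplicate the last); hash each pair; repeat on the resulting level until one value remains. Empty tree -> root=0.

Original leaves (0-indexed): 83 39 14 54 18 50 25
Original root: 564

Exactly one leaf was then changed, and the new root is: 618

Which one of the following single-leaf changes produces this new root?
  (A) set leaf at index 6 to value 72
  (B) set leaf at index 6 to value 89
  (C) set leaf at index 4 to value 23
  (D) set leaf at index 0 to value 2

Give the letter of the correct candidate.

Answer: B

Derivation:
Original leaves: [83, 39, 14, 54, 18, 50, 25]
Target new root: 618
Try each candidate change and compute the resulting root:
Candidate A: set leaf[6] = 72 -> leaves = [83, 39, 14, 54, 18, 50, 72]
  L0: [83, 39, 14, 54, 18, 50, 72]
  L1: h(83,39)=(83*31+39)%997=618 h(14,54)=(14*31+54)%997=488 h(18,50)=(18*31+50)%997=608 h(72,72)=(72*31+72)%997=310 -> [618, 488, 608, 310]
  L2: h(618,488)=(618*31+488)%997=703 h(608,310)=(608*31+310)%997=215 -> [703, 215]
  L3: h(703,215)=(703*31+215)%997=74 -> [74]
  root = 74 != target 618
Candidate B: set leaf[6] = 89 -> leaves = [83, 39, 14, 54, 18, 50, 89]
  L0: [83, 39, 14, 54, 18, 50, 89]
  L1: h(83,39)=(83*31+39)%997=618 h(14,54)=(14*31+54)%997=488 h(18,50)=(18*31+50)%997=608 h(89,89)=(89*31+89)%997=854 -> [618, 488, 608, 854]
  L2: h(618,488)=(618*31+488)%997=703 h(608,854)=(608*31+854)%997=759 -> [703, 759]
  L3: h(703,759)=(703*31+759)%997=618 -> [618]
  root = 618 == target 618  ** MATCH **
Candidate C: set leaf[4] = 23 -> leaves = [83, 39, 14, 54, 23, 50, 25]
  L0: [83, 39, 14, 54, 23, 50, 25]
  L1: h(83,39)=(83*31+39)%997=618 h(14,54)=(14*31+54)%997=488 h(23,50)=(23*31+50)%997=763 h(25,25)=(25*31+25)%997=800 -> [618, 488, 763, 800]
  L2: h(618,488)=(618*31+488)%997=703 h(763,800)=(763*31+800)%997=525 -> [703, 525]
  L3: h(703,525)=(703*31+525)%997=384 -> [384]
  root = 384 != target 618
Candidate D: set leaf[0] = 2 -> leaves = [2, 39, 14, 54, 18, 50, 25]
  L0: [2, 39, 14, 54, 18, 50, 25]
  L1: h(2,39)=(2*31+39)%997=101 h(14,54)=(14*31+54)%997=488 h(18,50)=(18*31+50)%997=608 h(25,25)=(25*31+25)%997=800 -> [101, 488, 608, 800]
  L2: h(101,488)=(101*31+488)%997=628 h(608,800)=(608*31+800)%997=705 -> [628, 705]
  L3: h(628,705)=(628*31+705)%997=233 -> [233]
  root = 233 != target 618
Candidate B produces the target root.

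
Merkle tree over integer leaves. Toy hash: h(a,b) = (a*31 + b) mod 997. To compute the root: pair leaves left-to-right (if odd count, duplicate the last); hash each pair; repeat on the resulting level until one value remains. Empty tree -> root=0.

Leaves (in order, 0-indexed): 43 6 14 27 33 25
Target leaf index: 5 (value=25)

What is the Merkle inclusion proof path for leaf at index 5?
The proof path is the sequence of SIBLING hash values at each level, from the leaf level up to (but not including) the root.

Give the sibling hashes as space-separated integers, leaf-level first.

L0 (leaves): [43, 6, 14, 27, 33, 25], target index=5
L1: h(43,6)=(43*31+6)%997=342 [pair 0] h(14,27)=(14*31+27)%997=461 [pair 1] h(33,25)=(33*31+25)%997=51 [pair 2] -> [342, 461, 51]
  Sibling for proof at L0: 33
L2: h(342,461)=(342*31+461)%997=96 [pair 0] h(51,51)=(51*31+51)%997=635 [pair 1] -> [96, 635]
  Sibling for proof at L1: 51
L3: h(96,635)=(96*31+635)%997=620 [pair 0] -> [620]
  Sibling for proof at L2: 96
Root: 620
Proof path (sibling hashes from leaf to root): [33, 51, 96]

Answer: 33 51 96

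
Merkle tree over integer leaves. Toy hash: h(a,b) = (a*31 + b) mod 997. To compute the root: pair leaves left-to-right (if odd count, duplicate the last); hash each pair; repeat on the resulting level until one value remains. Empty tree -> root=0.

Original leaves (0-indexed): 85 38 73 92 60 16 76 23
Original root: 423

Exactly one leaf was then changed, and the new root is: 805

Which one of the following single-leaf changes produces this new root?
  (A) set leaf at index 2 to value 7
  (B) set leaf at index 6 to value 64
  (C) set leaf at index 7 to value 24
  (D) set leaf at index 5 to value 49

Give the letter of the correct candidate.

Original leaves: [85, 38, 73, 92, 60, 16, 76, 23]
Target new root: 805
Try each candidate change and compute the resulting root:
Candidate A: set leaf[2] = 7 -> leaves = [85, 38, 7, 92, 60, 16, 76, 23]
  L0: [85, 38, 7, 92, 60, 16, 76, 23]
  L1: h(85,38)=(85*31+38)%997=679 h(7,92)=(7*31+92)%997=309 h(60,16)=(60*31+16)%997=879 h(76,23)=(76*31+23)%997=385 -> [679, 309, 879, 385]
  L2: h(679,309)=(679*31+309)%997=421 h(879,385)=(879*31+385)%997=715 -> [421, 715]
  L3: h(421,715)=(421*31+715)%997=805 -> [805]
  root = 805 == target 805  ** MATCH **
Candidate B: set leaf[6] = 64 -> leaves = [85, 38, 73, 92, 60, 16, 64, 23]
  L0: [85, 38, 73, 92, 60, 16, 64, 23]
  L1: h(85,38)=(85*31+38)%997=679 h(73,92)=(73*31+92)%997=361 h(60,16)=(60*31+16)%997=879 h(64,23)=(64*31+23)%997=13 -> [679, 361, 879, 13]
  L2: h(679,361)=(679*31+361)%997=473 h(879,13)=(879*31+13)%997=343 -> [473, 343]
  L3: h(473,343)=(473*31+343)%997=51 -> [51]
  root = 51 != target 805
Candidate C: set leaf[7] = 24 -> leaves = [85, 38, 73, 92, 60, 16, 76, 24]
  L0: [85, 38, 73, 92, 60, 16, 76, 24]
  L1: h(85,38)=(85*31+38)%997=679 h(73,92)=(73*31+92)%997=361 h(60,16)=(60*31+16)%997=879 h(76,24)=(76*31+24)%997=386 -> [679, 361, 879, 386]
  L2: h(679,361)=(679*31+361)%997=473 h(879,386)=(879*31+386)%997=716 -> [473, 716]
  L3: h(473,716)=(473*31+716)%997=424 -> [424]
  root = 424 != target 805
Candidate D: set leaf[5] = 49 -> leaves = [85, 38, 73, 92, 60, 49, 76, 23]
  L0: [85, 38, 73, 92, 60, 49, 76, 23]
  L1: h(85,38)=(85*31+38)%997=679 h(73,92)=(73*31+92)%997=361 h(60,49)=(60*31+49)%997=912 h(76,23)=(76*31+23)%997=385 -> [679, 361, 912, 385]
  L2: h(679,361)=(679*31+361)%997=473 h(912,385)=(912*31+385)%997=741 -> [473, 741]
  L3: h(473,741)=(473*31+741)%997=449 -> [449]
  root = 449 != target 805
Candidate A produces the target root.

Answer: A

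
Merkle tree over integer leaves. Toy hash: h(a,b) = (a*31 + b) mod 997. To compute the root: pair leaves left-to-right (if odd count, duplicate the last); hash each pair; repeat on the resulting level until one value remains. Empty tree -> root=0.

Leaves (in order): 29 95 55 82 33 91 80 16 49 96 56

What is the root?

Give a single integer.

Answer: 632

Derivation:
L0: [29, 95, 55, 82, 33, 91, 80, 16, 49, 96, 56]
L1: h(29,95)=(29*31+95)%997=994 h(55,82)=(55*31+82)%997=790 h(33,91)=(33*31+91)%997=117 h(80,16)=(80*31+16)%997=502 h(49,96)=(49*31+96)%997=618 h(56,56)=(56*31+56)%997=795 -> [994, 790, 117, 502, 618, 795]
L2: h(994,790)=(994*31+790)%997=697 h(117,502)=(117*31+502)%997=141 h(618,795)=(618*31+795)%997=13 -> [697, 141, 13]
L3: h(697,141)=(697*31+141)%997=811 h(13,13)=(13*31+13)%997=416 -> [811, 416]
L4: h(811,416)=(811*31+416)%997=632 -> [632]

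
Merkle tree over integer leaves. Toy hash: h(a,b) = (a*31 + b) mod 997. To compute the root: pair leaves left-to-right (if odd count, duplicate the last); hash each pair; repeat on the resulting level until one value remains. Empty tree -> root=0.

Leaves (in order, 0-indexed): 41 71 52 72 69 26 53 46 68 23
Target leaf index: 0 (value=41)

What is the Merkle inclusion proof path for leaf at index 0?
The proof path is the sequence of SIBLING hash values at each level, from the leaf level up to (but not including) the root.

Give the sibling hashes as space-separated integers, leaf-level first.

L0 (leaves): [41, 71, 52, 72, 69, 26, 53, 46, 68, 23], target index=0
L1: h(41,71)=(41*31+71)%997=345 [pair 0] h(52,72)=(52*31+72)%997=687 [pair 1] h(69,26)=(69*31+26)%997=171 [pair 2] h(53,46)=(53*31+46)%997=692 [pair 3] h(68,23)=(68*31+23)%997=137 [pair 4] -> [345, 687, 171, 692, 137]
  Sibling for proof at L0: 71
L2: h(345,687)=(345*31+687)%997=415 [pair 0] h(171,692)=(171*31+692)%997=11 [pair 1] h(137,137)=(137*31+137)%997=396 [pair 2] -> [415, 11, 396]
  Sibling for proof at L1: 687
L3: h(415,11)=(415*31+11)%997=912 [pair 0] h(396,396)=(396*31+396)%997=708 [pair 1] -> [912, 708]
  Sibling for proof at L2: 11
L4: h(912,708)=(912*31+708)%997=67 [pair 0] -> [67]
  Sibling for proof at L3: 708
Root: 67
Proof path (sibling hashes from leaf to root): [71, 687, 11, 708]

Answer: 71 687 11 708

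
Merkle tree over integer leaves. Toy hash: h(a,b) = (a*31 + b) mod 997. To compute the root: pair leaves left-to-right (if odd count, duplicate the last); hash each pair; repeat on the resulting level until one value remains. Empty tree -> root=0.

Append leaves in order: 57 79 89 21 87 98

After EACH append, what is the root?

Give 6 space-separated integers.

Answer: 57 849 254 186 139 491

Derivation:
After append 57 (leaves=[57]):
  L0: [57]
  root=57
After append 79 (leaves=[57, 79]):
  L0: [57, 79]
  L1: h(57,79)=(57*31+79)%997=849 -> [849]
  root=849
After append 89 (leaves=[57, 79, 89]):
  L0: [57, 79, 89]
  L1: h(57,79)=(57*31+79)%997=849 h(89,89)=(89*31+89)%997=854 -> [849, 854]
  L2: h(849,854)=(849*31+854)%997=254 -> [254]
  root=254
After append 21 (leaves=[57, 79, 89, 21]):
  L0: [57, 79, 89, 21]
  L1: h(57,79)=(57*31+79)%997=849 h(89,21)=(89*31+21)%997=786 -> [849, 786]
  L2: h(849,786)=(849*31+786)%997=186 -> [186]
  root=186
After append 87 (leaves=[57, 79, 89, 21, 87]):
  L0: [57, 79, 89, 21, 87]
  L1: h(57,79)=(57*31+79)%997=849 h(89,21)=(89*31+21)%997=786 h(87,87)=(87*31+87)%997=790 -> [849, 786, 790]
  L2: h(849,786)=(849*31+786)%997=186 h(790,790)=(790*31+790)%997=355 -> [186, 355]
  L3: h(186,355)=(186*31+355)%997=139 -> [139]
  root=139
After append 98 (leaves=[57, 79, 89, 21, 87, 98]):
  L0: [57, 79, 89, 21, 87, 98]
  L1: h(57,79)=(57*31+79)%997=849 h(89,21)=(89*31+21)%997=786 h(87,98)=(87*31+98)%997=801 -> [849, 786, 801]
  L2: h(849,786)=(849*31+786)%997=186 h(801,801)=(801*31+801)%997=707 -> [186, 707]
  L3: h(186,707)=(186*31+707)%997=491 -> [491]
  root=491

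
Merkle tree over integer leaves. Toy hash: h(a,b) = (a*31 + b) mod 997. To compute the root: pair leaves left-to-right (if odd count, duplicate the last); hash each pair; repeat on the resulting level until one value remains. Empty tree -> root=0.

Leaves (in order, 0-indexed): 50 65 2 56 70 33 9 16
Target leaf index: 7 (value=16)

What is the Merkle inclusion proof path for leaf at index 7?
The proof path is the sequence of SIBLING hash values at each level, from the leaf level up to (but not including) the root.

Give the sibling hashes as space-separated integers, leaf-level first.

Answer: 9 209 333

Derivation:
L0 (leaves): [50, 65, 2, 56, 70, 33, 9, 16], target index=7
L1: h(50,65)=(50*31+65)%997=618 [pair 0] h(2,56)=(2*31+56)%997=118 [pair 1] h(70,33)=(70*31+33)%997=209 [pair 2] h(9,16)=(9*31+16)%997=295 [pair 3] -> [618, 118, 209, 295]
  Sibling for proof at L0: 9
L2: h(618,118)=(618*31+118)%997=333 [pair 0] h(209,295)=(209*31+295)%997=792 [pair 1] -> [333, 792]
  Sibling for proof at L1: 209
L3: h(333,792)=(333*31+792)%997=148 [pair 0] -> [148]
  Sibling for proof at L2: 333
Root: 148
Proof path (sibling hashes from leaf to root): [9, 209, 333]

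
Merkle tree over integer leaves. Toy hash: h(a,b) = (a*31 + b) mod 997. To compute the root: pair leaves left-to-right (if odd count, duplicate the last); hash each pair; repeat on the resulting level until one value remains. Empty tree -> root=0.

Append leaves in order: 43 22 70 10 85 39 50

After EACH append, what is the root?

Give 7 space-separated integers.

After append 43 (leaves=[43]):
  L0: [43]
  root=43
After append 22 (leaves=[43, 22]):
  L0: [43, 22]
  L1: h(43,22)=(43*31+22)%997=358 -> [358]
  root=358
After append 70 (leaves=[43, 22, 70]):
  L0: [43, 22, 70]
  L1: h(43,22)=(43*31+22)%997=358 h(70,70)=(70*31+70)%997=246 -> [358, 246]
  L2: h(358,246)=(358*31+246)%997=377 -> [377]
  root=377
After append 10 (leaves=[43, 22, 70, 10]):
  L0: [43, 22, 70, 10]
  L1: h(43,22)=(43*31+22)%997=358 h(70,10)=(70*31+10)%997=186 -> [358, 186]
  L2: h(358,186)=(358*31+186)%997=317 -> [317]
  root=317
After append 85 (leaves=[43, 22, 70, 10, 85]):
  L0: [43, 22, 70, 10, 85]
  L1: h(43,22)=(43*31+22)%997=358 h(70,10)=(70*31+10)%997=186 h(85,85)=(85*31+85)%997=726 -> [358, 186, 726]
  L2: h(358,186)=(358*31+186)%997=317 h(726,726)=(726*31+726)%997=301 -> [317, 301]
  L3: h(317,301)=(317*31+301)%997=158 -> [158]
  root=158
After append 39 (leaves=[43, 22, 70, 10, 85, 39]):
  L0: [43, 22, 70, 10, 85, 39]
  L1: h(43,22)=(43*31+22)%997=358 h(70,10)=(70*31+10)%997=186 h(85,39)=(85*31+39)%997=680 -> [358, 186, 680]
  L2: h(358,186)=(358*31+186)%997=317 h(680,680)=(680*31+680)%997=823 -> [317, 823]
  L3: h(317,823)=(317*31+823)%997=680 -> [680]
  root=680
After append 50 (leaves=[43, 22, 70, 10, 85, 39, 50]):
  L0: [43, 22, 70, 10, 85, 39, 50]
  L1: h(43,22)=(43*31+22)%997=358 h(70,10)=(70*31+10)%997=186 h(85,39)=(85*31+39)%997=680 h(50,50)=(50*31+50)%997=603 -> [358, 186, 680, 603]
  L2: h(358,186)=(358*31+186)%997=317 h(680,603)=(680*31+603)%997=746 -> [317, 746]
  L3: h(317,746)=(317*31+746)%997=603 -> [603]
  root=603

Answer: 43 358 377 317 158 680 603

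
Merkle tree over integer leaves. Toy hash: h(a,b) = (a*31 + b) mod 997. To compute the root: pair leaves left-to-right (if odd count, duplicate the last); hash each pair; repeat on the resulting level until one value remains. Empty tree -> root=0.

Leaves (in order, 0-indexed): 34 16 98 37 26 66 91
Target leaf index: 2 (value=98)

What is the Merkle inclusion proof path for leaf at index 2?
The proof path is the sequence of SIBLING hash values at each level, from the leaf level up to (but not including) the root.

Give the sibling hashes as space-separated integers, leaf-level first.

Answer: 37 73 34

Derivation:
L0 (leaves): [34, 16, 98, 37, 26, 66, 91], target index=2
L1: h(34,16)=(34*31+16)%997=73 [pair 0] h(98,37)=(98*31+37)%997=84 [pair 1] h(26,66)=(26*31+66)%997=872 [pair 2] h(91,91)=(91*31+91)%997=918 [pair 3] -> [73, 84, 872, 918]
  Sibling for proof at L0: 37
L2: h(73,84)=(73*31+84)%997=353 [pair 0] h(872,918)=(872*31+918)%997=34 [pair 1] -> [353, 34]
  Sibling for proof at L1: 73
L3: h(353,34)=(353*31+34)%997=10 [pair 0] -> [10]
  Sibling for proof at L2: 34
Root: 10
Proof path (sibling hashes from leaf to root): [37, 73, 34]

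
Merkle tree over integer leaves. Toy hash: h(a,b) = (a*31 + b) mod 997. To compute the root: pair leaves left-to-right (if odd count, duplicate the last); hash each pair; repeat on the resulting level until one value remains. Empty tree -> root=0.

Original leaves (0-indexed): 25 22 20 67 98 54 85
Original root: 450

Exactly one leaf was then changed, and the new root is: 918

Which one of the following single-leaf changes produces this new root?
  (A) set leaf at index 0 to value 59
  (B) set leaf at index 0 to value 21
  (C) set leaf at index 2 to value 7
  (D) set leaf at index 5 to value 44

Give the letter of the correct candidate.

Original leaves: [25, 22, 20, 67, 98, 54, 85]
Target new root: 918
Try each candidate change and compute the resulting root:
Candidate A: set leaf[0] = 59 -> leaves = [59, 22, 20, 67, 98, 54, 85]
  L0: [59, 22, 20, 67, 98, 54, 85]
  L1: h(59,22)=(59*31+22)%997=854 h(20,67)=(20*31+67)%997=687 h(98,54)=(98*31+54)%997=101 h(85,85)=(85*31+85)%997=726 -> [854, 687, 101, 726]
  L2: h(854,687)=(854*31+687)%997=242 h(101,726)=(101*31+726)%997=866 -> [242, 866]
  L3: h(242,866)=(242*31+866)%997=392 -> [392]
  root = 392 != target 918
Candidate B: set leaf[0] = 21 -> leaves = [21, 22, 20, 67, 98, 54, 85]
  L0: [21, 22, 20, 67, 98, 54, 85]
  L1: h(21,22)=(21*31+22)%997=673 h(20,67)=(20*31+67)%997=687 h(98,54)=(98*31+54)%997=101 h(85,85)=(85*31+85)%997=726 -> [673, 687, 101, 726]
  L2: h(673,687)=(673*31+687)%997=613 h(101,726)=(101*31+726)%997=866 -> [613, 866]
  L3: h(613,866)=(613*31+866)%997=926 -> [926]
  root = 926 != target 918
Candidate C: set leaf[2] = 7 -> leaves = [25, 22, 7, 67, 98, 54, 85]
  L0: [25, 22, 7, 67, 98, 54, 85]
  L1: h(25,22)=(25*31+22)%997=797 h(7,67)=(7*31+67)%997=284 h(98,54)=(98*31+54)%997=101 h(85,85)=(85*31+85)%997=726 -> [797, 284, 101, 726]
  L2: h(797,284)=(797*31+284)%997=66 h(101,726)=(101*31+726)%997=866 -> [66, 866]
  L3: h(66,866)=(66*31+866)%997=918 -> [918]
  root = 918 == target 918  ** MATCH **
Candidate D: set leaf[5] = 44 -> leaves = [25, 22, 20, 67, 98, 44, 85]
  L0: [25, 22, 20, 67, 98, 44, 85]
  L1: h(25,22)=(25*31+22)%997=797 h(20,67)=(20*31+67)%997=687 h(98,44)=(98*31+44)%997=91 h(85,85)=(85*31+85)%997=726 -> [797, 687, 91, 726]
  L2: h(797,687)=(797*31+687)%997=469 h(91,726)=(91*31+726)%997=556 -> [469, 556]
  L3: h(469,556)=(469*31+556)%997=140 -> [140]
  root = 140 != target 918
Candidate C produces the target root.

Answer: C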